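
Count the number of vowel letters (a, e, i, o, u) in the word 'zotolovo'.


Scanning each character of 'zotolovo':
  Position 1: 'z' -> consonant (running count: 0)
  Position 2: 'o' -> vowel (running count: 1)
  Position 3: 't' -> consonant (running count: 1)
  Position 4: 'o' -> vowel (running count: 2)
  Position 5: 'l' -> consonant (running count: 2)
  Position 6: 'o' -> vowel (running count: 3)
  Position 7: 'v' -> consonant (running count: 3)
  Position 8: 'o' -> vowel (running count: 4)
Total vowels: 4

4


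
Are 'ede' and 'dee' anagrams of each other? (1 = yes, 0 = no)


Sort characters of 'ede': 'dee'
Sort characters of 'dee': 'dee'
Sorted forms match -> they ARE anagrams
Result: 1

1


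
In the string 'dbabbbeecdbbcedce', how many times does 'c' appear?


Scanning 'dbabbbeecdbbcedce' for 'c':
  Position 8: 'c' -> MATCH (count: 1)
  Position 12: 'c' -> MATCH (count: 2)
  Position 15: 'c' -> MATCH (count: 3)
Total occurrences of 'c': 3

3


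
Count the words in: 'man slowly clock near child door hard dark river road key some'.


Counting words by splitting on spaces:
  Word 1: 'man'
  Word 2: 'slowly'
  Word 3: 'clock'
  Word 4: 'near'
  Word 5: 'child'
  Word 6: 'door'
  Word 7: 'hard'
  Word 8: 'dark'
  Word 9: 'river'
  Word 10: 'road'
  Word 11: 'key'
  Word 12: 'some'
Total words: 12

12


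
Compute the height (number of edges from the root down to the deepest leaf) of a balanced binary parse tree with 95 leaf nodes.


In a balanced binary tree with n leaves the deepest leaf is ceil(log2(n)) edges below the root.
log2(95) = 6.5699
ceil(6.5699) = 7
height (edges) = 7

7


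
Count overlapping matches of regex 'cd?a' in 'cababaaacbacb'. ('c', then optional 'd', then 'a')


Pattern: cd?a means 'c', then optional 'd', then 'a'.
Scanning 'cababaaacbacb' position-by-position:
  Pos 0: window 'cab' -> MATCH
  Pos 1: window 'aba' -> no
  Pos 2: window 'bab' -> no
  Pos 3: window 'aba' -> no
  Pos 4: window 'baa' -> no
  Pos 5: window 'aaa' -> no
  Pos 6: window 'aac' -> no
  Pos 7: window 'acb' -> no
  Pos 8: window 'cba' -> no
  Pos 9: window 'bac' -> no
  Pos 10: window 'acb' -> no
  Pos 11: window 'cb' -> no
  Pos 12: window 'b' -> no
Total matches: 1

1


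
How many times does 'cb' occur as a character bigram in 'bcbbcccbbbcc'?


Scanning 'bcbbcccbbbcc' for bigram 'cb':
  Position 0: 'bc' -> no
  Position 1: 'cb' -> MATCH
  Position 2: 'bb' -> no
  Position 3: 'bc' -> no
  Position 4: 'cc' -> no
  Position 5: 'cc' -> no
  Position 6: 'cb' -> MATCH
  Position 7: 'bb' -> no
  Position 8: 'bb' -> no
  Position 9: 'bc' -> no
  Position 10: 'cc' -> no
Total matches: 2

2


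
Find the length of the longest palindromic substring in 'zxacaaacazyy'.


Scanning 'zxacaaacazyy' for palindromic substrings.
Substring at positions 2-8: 'acaaaca'.
Check: reverse('acaaaca') = 'acaaaca' -> palindrome confirmed.
Neighbouring characters ('x' / 'z') break symmetry, so it cannot extend further.
No longer palindromic substring exists; longest length = 7

7


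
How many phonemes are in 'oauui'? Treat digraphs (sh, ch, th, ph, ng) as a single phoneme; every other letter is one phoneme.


Parsing 'oauui' greedily, digraphs first:
  'o' -> vowel phoneme (phonemes so far: 1)
  'a' -> vowel phoneme (phonemes so far: 2)
  'u' -> vowel phoneme (phonemes so far: 3)
  'u' -> vowel phoneme (phonemes so far: 4)
  'i' -> vowel phoneme (phonemes so far: 5)
Total phonemes: 5

5


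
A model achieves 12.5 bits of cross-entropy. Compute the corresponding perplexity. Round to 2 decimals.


Perplexity formula: PP = 2^H
H = 12.5
PP = 2^12.5
Decompose: 2^12.5 = 2^12 * 2^0.5 = 2^12 * sqrt(2)
2^12 = 4096, sqrt(2) ~ 1.4142136
PP ~ 4096 * 1.4142136 = 5792.6189056
Rounded to 2 decimals: 5792.62

5792.62


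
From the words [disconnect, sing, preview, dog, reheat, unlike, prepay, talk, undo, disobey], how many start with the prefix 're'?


Checking each word for prefix 're':
  'disconnect' -> no (count: 0)
  'sing' -> no (count: 0)
  'preview' -> no (count: 0)
  'dog' -> no (count: 0)
  'reheat' -> YES, starts with 're' (count: 1)
  'unlike' -> no (count: 1)
  'prepay' -> no (count: 1)
  'talk' -> no (count: 1)
  'undo' -> no (count: 1)
  'disobey' -> no (count: 1)
Total with prefix 're': 1

1


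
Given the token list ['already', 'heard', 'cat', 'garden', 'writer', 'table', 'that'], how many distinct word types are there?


Listing all tokens and tracking unique types:
  Token 1: 'already' -> NEW (unique so far: 1)
  Token 2: 'heard' -> NEW (unique so far: 2)
  Token 3: 'cat' -> NEW (unique so far: 3)
  Token 4: 'garden' -> NEW (unique so far: 4)
  Token 5: 'writer' -> NEW (unique so far: 5)
  Token 6: 'table' -> NEW (unique so far: 6)
  Token 7: 'that' -> NEW (unique so far: 7)
Unique types: ('already', 'cat', 'garden', 'heard', 'table', 'that', 'writer')
Vocabulary size: 7

7


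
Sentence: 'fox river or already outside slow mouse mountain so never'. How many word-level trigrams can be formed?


Word trigrams from [10] words:
  Trigram 1: (fox river or)
  Trigram 2: (river or already)
  Trigram 3: (or already outside)
  Trigram 4: (already outside slow)
  Trigram 5: (outside slow mouse)
  Trigram 6: (slow mouse mountain)
  Trigram 7: (mouse mountain so)
  Trigram 8: (mountain so never)
Total word trigrams: 10 - 2 = 8

8


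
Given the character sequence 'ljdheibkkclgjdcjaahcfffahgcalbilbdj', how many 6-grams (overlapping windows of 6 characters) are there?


String 'ljdheibkkclgjdcjaahcfffahgcalbilbdj' has length L = 35.
Number of overlapping n-grams = L - n + 1
Substituting: 35 - 6 + 1 = 30

30


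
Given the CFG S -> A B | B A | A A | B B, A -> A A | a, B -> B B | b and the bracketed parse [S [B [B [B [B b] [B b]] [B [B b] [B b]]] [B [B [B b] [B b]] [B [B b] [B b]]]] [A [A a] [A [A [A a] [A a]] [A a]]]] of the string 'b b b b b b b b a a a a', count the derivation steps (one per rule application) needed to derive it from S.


Every bracketed nonterminal node [X ...] in the tree is produced by exactly one rule application.
Reading the tree off as a leftmost derivation:
  Step 1: S  =>  B A   (applied S -> B A)
  Step 2: B A  =>  B B A   (applied B -> B B)
  Step 3: B B A  =>  B B B A   (applied B -> B B)
  Step 4: B B B A  =>  B B B B A   (applied B -> B B)
  Step 5: B B B B A  =>  b B B B A   (applied B -> b)
  Step 6: b B B B A  =>  b b B B A   (applied B -> b)
  Step 7: b b B B A  =>  b b B B B A   (applied B -> B B)
  Step 8: b b B B B A  =>  b b b B B A   (applied B -> b)
  Step 9: b b b B B A  =>  b b b b B A   (applied B -> b)
  Step 10: b b b b B A  =>  b b b b B B A   (applied B -> B B)
  Step 11: b b b b B B A  =>  b b b b B B B A   (applied B -> B B)
  Step 12: b b b b B B B A  =>  b b b b b B B A   (applied B -> b)
  Step 13: b b b b b B B A  =>  b b b b b b B A   (applied B -> b)
  Step 14: b b b b b b B A  =>  b b b b b b B B A   (applied B -> B B)
  Step 15: b b b b b b B B A  =>  b b b b b b b B A   (applied B -> b)
  Step 16: b b b b b b b B A  =>  b b b b b b b b A   (applied B -> b)
  Step 17: b b b b b b b b A  =>  b b b b b b b b A A   (applied A -> A A)
  Step 18: b b b b b b b b A A  =>  b b b b b b b b a A   (applied A -> a)
  Step 19: b b b b b b b b a A  =>  b b b b b b b b a A A   (applied A -> A A)
  Step 20: b b b b b b b b a A A  =>  b b b b b b b b a A A A   (applied A -> A A)
  Step 21: b b b b b b b b a A A A  =>  b b b b b b b b a a A A   (applied A -> a)
  Step 22: b b b b b b b b a a A A  =>  b b b b b b b b a a a A   (applied A -> a)
  Step 23: b b b b b b b b a a a A  =>  b b b b b b b b a a a a   (applied A -> a)
Final yield: b b b b b b b b a a a a
Total rewrite steps: 23

23


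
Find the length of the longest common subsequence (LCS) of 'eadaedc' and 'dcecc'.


DP table for LCS of 'eadaedc' and 'dcecc':
       d  c  e  c  c
    0  0  0  0  0  0
  e 0  0  0  1  1  1
  a 0  0  0  1  1  1
  d 0  1  1  1  1  1
  a 0  1  1  1  1  1
  e 0  1  1  2  2  2
  d 0  1  1  2  2  2
  c 0  1  2  2  3  3
LCS: 'dec'
LCS length = 3

3


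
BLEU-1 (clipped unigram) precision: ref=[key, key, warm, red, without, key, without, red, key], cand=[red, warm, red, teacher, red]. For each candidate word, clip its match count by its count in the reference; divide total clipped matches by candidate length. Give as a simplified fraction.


Reference word counts: {'key': 4, 'red': 2, 'warm': 1, 'without': 2}
Checking each candidate word (with clipping):
  'red' -> in reference (ref count 2, used 1/2) -> match (matches: 1)
  'warm' -> in reference (ref count 1, used 1/1) -> match (matches: 2)
  'red' -> in reference (ref count 2, used 2/2) -> match (matches: 3)
  'teacher' -> not in reference -> no match (matches: 3)
  'red' -> ref count 2 already used up (2/2) -> clipped, no match (matches: 3)
Clipped matches: 3, Candidate length: 5
Precision = 3/5

3/5


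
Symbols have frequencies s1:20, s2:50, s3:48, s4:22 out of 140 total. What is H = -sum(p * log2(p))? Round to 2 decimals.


Computing entropy H = -sum(p_i * log2(p_i)):
  s1: p = 20/140 = 0.1429, -p*log2(p) = 0.4011
  s2: p = 50/140 = 0.3571, -p*log2(p) = 0.5305
  s3: p = 48/140 = 0.3429, -p*log2(p) = 0.5295
  s4: p = 22/140 = 0.1571, -p*log2(p) = 0.4195
H = sum of terms = 1.8806
Rounded to 2 decimals: 1.88

1.88


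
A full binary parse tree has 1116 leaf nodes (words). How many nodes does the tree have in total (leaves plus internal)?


Leaf nodes (terminals): 1116
Internal nodes = n - 1 = 1116 - 1 = 1115
Total = leaves + internal = 1116 + 1115 = 2231

2231


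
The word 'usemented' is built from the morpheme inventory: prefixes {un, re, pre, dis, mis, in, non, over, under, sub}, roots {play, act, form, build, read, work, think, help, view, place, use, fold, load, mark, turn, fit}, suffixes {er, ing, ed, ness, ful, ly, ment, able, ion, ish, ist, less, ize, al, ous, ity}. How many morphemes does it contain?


Segmenting 'usemented' against the inventory:
  'use' -> root (morpheme 1)
  'ment' -> suffix (morpheme 2)
  'ed' -> suffix (morpheme 3)
Total morphemes: 3

3


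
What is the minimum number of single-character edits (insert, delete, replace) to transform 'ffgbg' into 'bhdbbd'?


Building DP table for s1='ffgbg' (len 5) and s2='bhdbbd' (len 6):
       b  h  d  b  b  d
    0  1  2  3  4  5  6
  f 1  1  2  3  4  5  6
  f 2  2  2  3  4  5  6
  g 3  3  3  3  4  5  6
  b 4  3  4  4  3  4  5
  g 5  4  4  5  4  4  5
Edit distance = dp[5][6] = 5

5


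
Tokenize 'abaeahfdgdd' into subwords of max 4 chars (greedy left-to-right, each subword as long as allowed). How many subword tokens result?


'abaeahfdgdd' has 11 characters.
Chunking with max size 4:
  Chunk 1: 'abae' (positions 0-3)
  Chunk 2: 'ahfd' (positions 4-7)
  Chunk 3: 'gdd' (positions 8-10)
Total chunks: ceil(11 / 4) = 3

3


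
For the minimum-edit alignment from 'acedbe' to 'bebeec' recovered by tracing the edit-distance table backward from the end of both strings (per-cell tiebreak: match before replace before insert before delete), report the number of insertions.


Edit distance = 5. Backtracking from cell (6, 6) with preference match > replace > insert > delete,
then listing the resulting alignment 'acedbe' -> 'bebeec' left to right:
  Step 1: delete 'a'
  Step 2: replace c->b
  Step 3: keep 'e'
  Step 4: replace d->b
  Step 5: replace b->e
  Step 6: keep 'e'
  Step 7: insert 'c' [insertion #1]
Total insertions: 1

1


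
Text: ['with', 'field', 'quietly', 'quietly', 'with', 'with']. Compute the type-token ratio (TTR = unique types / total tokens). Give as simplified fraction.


Tokens: 6
Unique types: ('field', 'quietly', 'with') = 3
TTR = 3/6
Simplify: divide both by 3 -> 1/2
TTR = 1/2

1/2


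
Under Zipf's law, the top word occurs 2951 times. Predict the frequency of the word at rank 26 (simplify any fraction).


Zipf's law: freq(rank) = f1 / rank
f1 = 2951, rank = 26
freq = 2951 / 26
GCD(2951, 26) = 13
Simplified: 227/2

227/2


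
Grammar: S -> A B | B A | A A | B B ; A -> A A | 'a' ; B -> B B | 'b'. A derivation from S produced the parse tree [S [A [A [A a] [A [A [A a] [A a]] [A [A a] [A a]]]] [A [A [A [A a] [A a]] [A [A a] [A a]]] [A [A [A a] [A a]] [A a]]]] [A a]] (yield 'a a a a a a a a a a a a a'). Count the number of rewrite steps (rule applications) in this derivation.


Every bracketed nonterminal node [X ...] in the tree is produced by exactly one rule application.
Reading the tree off as a leftmost derivation:
  Step 1: S  =>  A A   (applied S -> A A)
  Step 2: A A  =>  A A A   (applied A -> A A)
  Step 3: A A A  =>  A A A A   (applied A -> A A)
  Step 4: A A A A  =>  a A A A   (applied A -> a)
  Step 5: a A A A  =>  a A A A A   (applied A -> A A)
  Step 6: a A A A A  =>  a A A A A A   (applied A -> A A)
  Step 7: a A A A A A  =>  a a A A A A   (applied A -> a)
  Step 8: a a A A A A  =>  a a a A A A   (applied A -> a)
  Step 9: a a a A A A  =>  a a a A A A A   (applied A -> A A)
  Step 10: a a a A A A A  =>  a a a a A A A   (applied A -> a)
  Step 11: a a a a A A A  =>  a a a a a A A   (applied A -> a)
  Step 12: a a a a a A A  =>  a a a a a A A A   (applied A -> A A)
  Step 13: a a a a a A A A  =>  a a a a a A A A A   (applied A -> A A)
  Step 14: a a a a a A A A A  =>  a a a a a A A A A A   (applied A -> A A)
  Step 15: a a a a a A A A A A  =>  a a a a a a A A A A   (applied A -> a)
  Step 16: a a a a a a A A A A  =>  a a a a a a a A A A   (applied A -> a)
  Step 17: a a a a a a a A A A  =>  a a a a a a a A A A A   (applied A -> A A)
  Step 18: a a a a a a a A A A A  =>  a a a a a a a a A A A   (applied A -> a)
  Step 19: a a a a a a a a A A A  =>  a a a a a a a a a A A   (applied A -> a)
  Step 20: a a a a a a a a a A A  =>  a a a a a a a a a A A A   (applied A -> A A)
  Step 21: a a a a a a a a a A A A  =>  a a a a a a a a a A A A A   (applied A -> A A)
  Step 22: a a a a a a a a a A A A A  =>  a a a a a a a a a a A A A   (applied A -> a)
  Step 23: a a a a a a a a a a A A A  =>  a a a a a a a a a a a A A   (applied A -> a)
  Step 24: a a a a a a a a a a a A A  =>  a a a a a a a a a a a a A   (applied A -> a)
  Step 25: a a a a a a a a a a a a A  =>  a a a a a a a a a a a a a   (applied A -> a)
Final yield: a a a a a a a a a a a a a
Total rewrite steps: 25

25


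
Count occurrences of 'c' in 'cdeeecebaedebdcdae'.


Scanning 'cdeeecebaedebdcdae' for 'c':
  Position 0: 'c' -> MATCH (count: 1)
  Position 5: 'c' -> MATCH (count: 2)
  Position 14: 'c' -> MATCH (count: 3)
Total occurrences of 'c': 3

3


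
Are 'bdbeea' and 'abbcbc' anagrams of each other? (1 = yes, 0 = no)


Sort characters of 'bdbeea': 'abbdee'
Sort characters of 'abbcbc': 'abbbcc'
Sorted forms differ -> they are NOT anagrams
Result: 0

0


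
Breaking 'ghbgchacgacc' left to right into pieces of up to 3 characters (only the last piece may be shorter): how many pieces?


'ghbgchacgacc' has 12 characters.
Chunking with max size 3:
  Chunk 1: 'ghb' (positions 0-2)
  Chunk 2: 'gch' (positions 3-5)
  Chunk 3: 'acg' (positions 6-8)
  Chunk 4: 'acc' (positions 9-11)
Total chunks: ceil(12 / 3) = 4

4


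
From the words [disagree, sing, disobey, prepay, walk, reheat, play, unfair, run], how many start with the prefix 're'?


Checking each word for prefix 're':
  'disagree' -> no (count: 0)
  'sing' -> no (count: 0)
  'disobey' -> no (count: 0)
  'prepay' -> no (count: 0)
  'walk' -> no (count: 0)
  'reheat' -> YES, starts with 're' (count: 1)
  'play' -> no (count: 1)
  'unfair' -> no (count: 1)
  'run' -> no (count: 1)
Total with prefix 're': 1

1


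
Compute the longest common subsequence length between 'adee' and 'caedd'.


DP table for LCS of 'adee' and 'caedd':
       c  a  e  d  d
    0  0  0  0  0  0
  a 0  0  1  1  1  1
  d 0  0  1  1  2  2
  e 0  0  1  2  2  2
  e 0  0  1  2  2  2
LCS: 'ad'
LCS length = 2

2


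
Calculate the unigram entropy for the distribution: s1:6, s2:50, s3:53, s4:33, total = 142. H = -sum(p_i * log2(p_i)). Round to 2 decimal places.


Computing entropy H = -sum(p_i * log2(p_i)):
  s1: p = 6/142 = 0.0423, -p*log2(p) = 0.1929
  s2: p = 50/142 = 0.3521, -p*log2(p) = 0.5302
  s3: p = 53/142 = 0.3732, -p*log2(p) = 0.5307
  s4: p = 33/142 = 0.2324, -p*log2(p) = 0.4893
H = sum of terms = 1.7431
Rounded to 2 decimals: 1.74

1.74


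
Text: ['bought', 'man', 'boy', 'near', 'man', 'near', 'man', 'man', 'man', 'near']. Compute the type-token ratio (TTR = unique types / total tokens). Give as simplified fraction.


Tokens: 10
Unique types: ('bought', 'boy', 'man', 'near') = 4
TTR = 4/10
Simplify: divide both by 2 -> 2/5
TTR = 2/5

2/5


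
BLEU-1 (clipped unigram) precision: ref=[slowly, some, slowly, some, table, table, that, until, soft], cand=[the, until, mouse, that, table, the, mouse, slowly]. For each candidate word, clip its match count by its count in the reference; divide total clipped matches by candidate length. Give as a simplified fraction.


Reference word counts: {'slowly': 2, 'soft': 1, 'some': 2, 'table': 2, 'that': 1, 'until': 1}
Checking each candidate word (with clipping):
  'the' -> not in reference -> no match (matches: 0)
  'until' -> in reference (ref count 1, used 1/1) -> match (matches: 1)
  'mouse' -> not in reference -> no match (matches: 1)
  'that' -> in reference (ref count 1, used 1/1) -> match (matches: 2)
  'table' -> in reference (ref count 2, used 1/2) -> match (matches: 3)
  'the' -> not in reference -> no match (matches: 3)
  'mouse' -> not in reference -> no match (matches: 3)
  'slowly' -> in reference (ref count 2, used 1/2) -> match (matches: 4)
Clipped matches: 4, Candidate length: 8
Precision = 4/8 = 1/2

1/2


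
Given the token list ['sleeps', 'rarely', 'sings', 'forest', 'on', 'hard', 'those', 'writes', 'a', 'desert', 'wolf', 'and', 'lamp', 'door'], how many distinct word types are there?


Listing all tokens and tracking unique types:
  Token 1: 'sleeps' -> NEW (unique so far: 1)
  Token 2: 'rarely' -> NEW (unique so far: 2)
  Token 3: 'sings' -> NEW (unique so far: 3)
  Token 4: 'forest' -> NEW (unique so far: 4)
  Token 5: 'on' -> NEW (unique so far: 5)
  Token 6: 'hard' -> NEW (unique so far: 6)
  Token 7: 'those' -> NEW (unique so far: 7)
  Token 8: 'writes' -> NEW (unique so far: 8)
  Token 9: 'a' -> NEW (unique so far: 9)
  Token 10: 'desert' -> NEW (unique so far: 10)
  Token 11: 'wolf' -> NEW (unique so far: 11)
  Token 12: 'and' -> NEW (unique so far: 12)
  Token 13: 'lamp' -> NEW (unique so far: 13)
  Token 14: 'door' -> NEW (unique so far: 14)
Unique types: ('a', 'and', 'desert', 'door', 'forest', 'hard', 'lamp', 'on', 'rarely', 'sings', 'sleeps', 'those', 'wolf', 'writes')
Vocabulary size: 14

14


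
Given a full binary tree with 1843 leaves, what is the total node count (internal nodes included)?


Leaf nodes (terminals): 1843
Internal nodes = n - 1 = 1843 - 1 = 1842
Total = leaves + internal = 1843 + 1842 = 3685

3685


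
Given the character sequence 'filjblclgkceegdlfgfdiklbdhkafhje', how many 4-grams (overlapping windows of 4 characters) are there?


String 'filjblclgkceegdlfgfdiklbdhkafhje' has length L = 32.
Number of overlapping n-grams = L - n + 1
Substituting: 32 - 4 + 1 = 29

29


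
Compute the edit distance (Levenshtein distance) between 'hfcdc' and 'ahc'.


Building DP table for s1='hfcdc' (len 5) and s2='ahc' (len 3):
       a  h  c
    0  1  2  3
  h 1  1  1  2
  f 2  2  2  2
  c 3  3  3  2
  d 4  4  4  3
  c 5  5  5  4
Edit distance = dp[5][3] = 4

4


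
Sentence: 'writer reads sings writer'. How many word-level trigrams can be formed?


Word trigrams from [4] words:
  Trigram 1: (writer reads sings)
  Trigram 2: (reads sings writer)
Total word trigrams: 4 - 2 = 2

2


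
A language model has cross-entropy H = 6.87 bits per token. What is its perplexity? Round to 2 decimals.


Perplexity formula: PP = 2^H
H = 6.87
PP = 2^6.87
Decompose: 2^6.87 = 2^6 * 2^0.87
2^6 = 64, 2^0.87 ~ 1.8276629
PP ~ 64 * 1.8276629 = 116.9704256
Rounded to 2 decimals: 116.97

116.97


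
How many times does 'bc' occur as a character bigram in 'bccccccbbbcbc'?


Scanning 'bccccccbbbcbc' for bigram 'bc':
  Position 0: 'bc' -> MATCH
  Position 1: 'cc' -> no
  Position 2: 'cc' -> no
  Position 3: 'cc' -> no
  Position 4: 'cc' -> no
  Position 5: 'cc' -> no
  Position 6: 'cb' -> no
  Position 7: 'bb' -> no
  Position 8: 'bb' -> no
  Position 9: 'bc' -> MATCH
  Position 10: 'cb' -> no
  Position 11: 'bc' -> MATCH
Total matches: 3

3


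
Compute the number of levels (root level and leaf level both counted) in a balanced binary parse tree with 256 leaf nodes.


In a balanced binary tree with n leaves the deepest leaf is ceil(log2(n)) edges below the root,
so counting node levels inclusive of root and leaves gives ceil(log2(n)) + 1 levels.
log2(256) = 8.0000
ceil(8.0000) = 8
levels = 8 + 1 = 9

9


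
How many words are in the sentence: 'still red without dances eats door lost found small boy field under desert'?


Counting words by splitting on spaces:
  Word 1: 'still'
  Word 2: 'red'
  Word 3: 'without'
  Word 4: 'dances'
  Word 5: 'eats'
  Word 6: 'door'
  Word 7: 'lost'
  Word 8: 'found'
  Word 9: 'small'
  Word 10: 'boy'
  Word 11: 'field'
  Word 12: 'under'
  Word 13: 'desert'
Total words: 13

13


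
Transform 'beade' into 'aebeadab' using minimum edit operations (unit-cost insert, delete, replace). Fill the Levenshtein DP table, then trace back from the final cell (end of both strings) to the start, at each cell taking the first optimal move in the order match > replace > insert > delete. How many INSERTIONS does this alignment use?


Edit distance = 4. Backtracking from cell (5, 8) with preference match > replace > insert > delete,
then listing the resulting alignment 'beade' -> 'aebeadab' left to right:
  Step 1: insert 'a' [insertion #1]
  Step 2: insert 'e' [insertion #2]
  Step 3: keep 'b'
  Step 4: keep 'e'
  Step 5: keep 'a'
  Step 6: keep 'd'
  Step 7: insert 'a' [insertion #3]
  Step 8: replace e->b
Total insertions: 3

3


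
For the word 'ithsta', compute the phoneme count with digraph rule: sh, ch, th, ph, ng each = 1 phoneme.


Parsing 'ithsta' greedily, digraphs first:
  'i' -> vowel phoneme (phonemes so far: 1)
  'th' -> digraph (1 consonant phoneme) (phonemes so far: 2)
  's' -> consonant phoneme (phonemes so far: 3)
  't' -> consonant phoneme (phonemes so far: 4)
  'a' -> vowel phoneme (phonemes so far: 5)
Total phonemes: 5

5


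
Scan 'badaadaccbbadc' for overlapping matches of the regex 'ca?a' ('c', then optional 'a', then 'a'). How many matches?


Pattern: ca?a means 'c', then optional 'a', then 'a'.
Scanning 'badaadaccbbadc' position-by-position:
  Pos 0: window 'bad' -> no
  Pos 1: window 'ada' -> no
  Pos 2: window 'daa' -> no
  Pos 3: window 'aad' -> no
  Pos 4: window 'ada' -> no
  Pos 5: window 'dac' -> no
  Pos 6: window 'acc' -> no
  Pos 7: window 'ccb' -> no
  Pos 8: window 'cbb' -> no
  Pos 9: window 'bba' -> no
  Pos 10: window 'bad' -> no
  Pos 11: window 'adc' -> no
  Pos 12: window 'dc' -> no
  Pos 13: window 'c' -> no
Total matches: 0

0


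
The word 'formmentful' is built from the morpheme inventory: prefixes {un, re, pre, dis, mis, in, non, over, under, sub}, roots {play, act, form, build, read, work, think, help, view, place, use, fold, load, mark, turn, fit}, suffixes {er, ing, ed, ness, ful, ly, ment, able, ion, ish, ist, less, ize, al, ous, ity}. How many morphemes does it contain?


Segmenting 'formmentful' against the inventory:
  'form' -> root (morpheme 1)
  'ment' -> suffix (morpheme 2)
  'ful' -> suffix (morpheme 3)
Total morphemes: 3

3


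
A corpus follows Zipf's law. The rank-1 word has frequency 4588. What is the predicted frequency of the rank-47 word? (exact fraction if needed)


Zipf's law: freq(rank) = f1 / rank
f1 = 4588, rank = 47
freq = 4588 / 47
GCD(4588, 47) = 1
Simplified: 4588/47

4588/47


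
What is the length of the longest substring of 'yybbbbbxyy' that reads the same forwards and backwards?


Scanning 'yybbbbbxyy' for palindromic substrings.
Substring at positions 2-6: 'bbbbb'.
Check: reverse('bbbbb') = 'bbbbb' -> palindrome confirmed.
Neighbouring characters ('y' / 'x') break symmetry, so it cannot extend further.
No longer palindromic substring exists; longest length = 5

5


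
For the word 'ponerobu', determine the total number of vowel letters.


Scanning each character of 'ponerobu':
  Position 1: 'p' -> consonant (running count: 0)
  Position 2: 'o' -> vowel (running count: 1)
  Position 3: 'n' -> consonant (running count: 1)
  Position 4: 'e' -> vowel (running count: 2)
  Position 5: 'r' -> consonant (running count: 2)
  Position 6: 'o' -> vowel (running count: 3)
  Position 7: 'b' -> consonant (running count: 3)
  Position 8: 'u' -> vowel (running count: 4)
Total vowels: 4

4


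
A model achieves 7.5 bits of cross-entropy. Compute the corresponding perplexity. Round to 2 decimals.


Perplexity formula: PP = 2^H
H = 7.5
PP = 2^7.5
Decompose: 2^7.5 = 2^7 * 2^0.5 = 2^7 * sqrt(2)
2^7 = 128, sqrt(2) ~ 1.4142136
PP ~ 128 * 1.4142136 = 181.0193408
Rounded to 2 decimals: 181.02

181.02


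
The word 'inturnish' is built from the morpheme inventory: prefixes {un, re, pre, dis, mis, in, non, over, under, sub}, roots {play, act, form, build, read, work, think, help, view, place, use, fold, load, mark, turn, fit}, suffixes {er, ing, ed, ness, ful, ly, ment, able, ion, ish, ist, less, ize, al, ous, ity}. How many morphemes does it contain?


Segmenting 'inturnish' against the inventory:
  'in' -> prefix (morpheme 1)
  'turn' -> root (morpheme 2)
  'ish' -> suffix (morpheme 3)
Total morphemes: 3

3


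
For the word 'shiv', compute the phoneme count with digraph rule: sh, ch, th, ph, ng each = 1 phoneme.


Parsing 'shiv' greedily, digraphs first:
  'sh' -> digraph (1 consonant phoneme) (phonemes so far: 1)
  'i' -> vowel phoneme (phonemes so far: 2)
  'v' -> consonant phoneme (phonemes so far: 3)
Total phonemes: 3

3


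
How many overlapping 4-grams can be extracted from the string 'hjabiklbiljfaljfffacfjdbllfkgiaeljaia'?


String 'hjabiklbiljfaljfffacfjdbllfkgiaeljaia' has length L = 37.
Number of overlapping n-grams = L - n + 1
Substituting: 37 - 4 + 1 = 34

34


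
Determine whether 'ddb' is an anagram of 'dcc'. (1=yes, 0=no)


Sort characters of 'ddb': 'bdd'
Sort characters of 'dcc': 'ccd'
Sorted forms differ -> they are NOT anagrams
Result: 0

0


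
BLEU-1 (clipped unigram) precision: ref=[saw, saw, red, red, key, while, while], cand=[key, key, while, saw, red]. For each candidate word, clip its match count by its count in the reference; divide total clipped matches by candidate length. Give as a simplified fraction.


Reference word counts: {'key': 1, 'red': 2, 'saw': 2, 'while': 2}
Checking each candidate word (with clipping):
  'key' -> in reference (ref count 1, used 1/1) -> match (matches: 1)
  'key' -> ref count 1 already used up (1/1) -> clipped, no match (matches: 1)
  'while' -> in reference (ref count 2, used 1/2) -> match (matches: 2)
  'saw' -> in reference (ref count 2, used 1/2) -> match (matches: 3)
  'red' -> in reference (ref count 2, used 1/2) -> match (matches: 4)
Clipped matches: 4, Candidate length: 5
Precision = 4/5

4/5


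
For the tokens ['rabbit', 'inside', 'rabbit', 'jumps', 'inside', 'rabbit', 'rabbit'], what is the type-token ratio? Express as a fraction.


Tokens: 7
Unique types: ('inside', 'jumps', 'rabbit') = 3
TTR = 3/7
Already in lowest terms.

3/7


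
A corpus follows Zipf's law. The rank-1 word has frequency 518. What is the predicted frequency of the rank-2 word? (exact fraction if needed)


Zipf's law: freq(rank) = f1 / rank
f1 = 518, rank = 2
freq = 518 / 2
= 259

259


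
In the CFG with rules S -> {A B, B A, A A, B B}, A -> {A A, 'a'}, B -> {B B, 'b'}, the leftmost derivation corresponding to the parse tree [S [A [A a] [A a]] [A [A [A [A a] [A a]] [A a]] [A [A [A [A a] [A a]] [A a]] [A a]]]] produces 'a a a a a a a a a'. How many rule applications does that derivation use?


Every bracketed nonterminal node [X ...] in the tree is produced by exactly one rule application.
Reading the tree off as a leftmost derivation:
  Step 1: S  =>  A A   (applied S -> A A)
  Step 2: A A  =>  A A A   (applied A -> A A)
  Step 3: A A A  =>  a A A   (applied A -> a)
  Step 4: a A A  =>  a a A   (applied A -> a)
  Step 5: a a A  =>  a a A A   (applied A -> A A)
  Step 6: a a A A  =>  a a A A A   (applied A -> A A)
  Step 7: a a A A A  =>  a a A A A A   (applied A -> A A)
  Step 8: a a A A A A  =>  a a a A A A   (applied A -> a)
  Step 9: a a a A A A  =>  a a a a A A   (applied A -> a)
  Step 10: a a a a A A  =>  a a a a a A   (applied A -> a)
  Step 11: a a a a a A  =>  a a a a a A A   (applied A -> A A)
  Step 12: a a a a a A A  =>  a a a a a A A A   (applied A -> A A)
  Step 13: a a a a a A A A  =>  a a a a a A A A A   (applied A -> A A)
  Step 14: a a a a a A A A A  =>  a a a a a a A A A   (applied A -> a)
  Step 15: a a a a a a A A A  =>  a a a a a a a A A   (applied A -> a)
  Step 16: a a a a a a a A A  =>  a a a a a a a a A   (applied A -> a)
  Step 17: a a a a a a a a A  =>  a a a a a a a a a   (applied A -> a)
Final yield: a a a a a a a a a
Total rewrite steps: 17

17


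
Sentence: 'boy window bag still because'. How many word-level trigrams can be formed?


Word trigrams from [5] words:
  Trigram 1: (boy window bag)
  Trigram 2: (window bag still)
  Trigram 3: (bag still because)
Total word trigrams: 5 - 2 = 3

3


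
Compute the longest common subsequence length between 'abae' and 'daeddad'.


DP table for LCS of 'abae' and 'daeddad':
       d  a  e  d  d  a  d
    0  0  0  0  0  0  0  0
  a 0  0  1  1  1  1  1  1
  b 0  0  1  1  1  1  1  1
  a 0  0  1  1  1  1  2  2
  e 0  0  1  2  2  2  2  2
LCS: 'aa'
LCS length = 2

2


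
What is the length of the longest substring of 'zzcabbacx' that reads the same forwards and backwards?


Scanning 'zzcabbacx' for palindromic substrings.
Substring at positions 2-7: 'cabbac'.
Check: reverse('cabbac') = 'cabbac' -> palindrome confirmed.
Neighbouring characters ('z' / 'x') break symmetry, so it cannot extend further.
No longer palindromic substring exists; longest length = 6

6


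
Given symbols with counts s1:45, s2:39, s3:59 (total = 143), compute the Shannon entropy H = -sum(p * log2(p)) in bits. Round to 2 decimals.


Computing entropy H = -sum(p_i * log2(p_i)):
  s1: p = 45/143 = 0.3147, -p*log2(p) = 0.5249
  s2: p = 39/143 = 0.2727, -p*log2(p) = 0.5112
  s3: p = 59/143 = 0.4126, -p*log2(p) = 0.5270
H = sum of terms = 1.5631
Rounded to 2 decimals: 1.56

1.56


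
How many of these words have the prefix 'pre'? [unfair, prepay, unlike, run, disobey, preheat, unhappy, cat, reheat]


Checking each word for prefix 'pre':
  'unfair' -> no (count: 0)
  'prepay' -> YES, starts with 'pre' (count: 1)
  'unlike' -> no (count: 1)
  'run' -> no (count: 1)
  'disobey' -> no (count: 1)
  'preheat' -> YES, starts with 'pre' (count: 2)
  'unhappy' -> no (count: 2)
  'cat' -> no (count: 2)
  'reheat' -> no (count: 2)
Total with prefix 'pre': 2

2


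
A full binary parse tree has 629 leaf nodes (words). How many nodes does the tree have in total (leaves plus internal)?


Leaf nodes (terminals): 629
Internal nodes = n - 1 = 629 - 1 = 628
Total = leaves + internal = 629 + 628 = 1257

1257


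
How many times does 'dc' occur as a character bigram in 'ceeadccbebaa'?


Scanning 'ceeadccbebaa' for bigram 'dc':
  Position 0: 'ce' -> no
  Position 1: 'ee' -> no
  Position 2: 'ea' -> no
  Position 3: 'ad' -> no
  Position 4: 'dc' -> MATCH
  Position 5: 'cc' -> no
  Position 6: 'cb' -> no
  Position 7: 'be' -> no
  Position 8: 'eb' -> no
  Position 9: 'ba' -> no
  Position 10: 'aa' -> no
Total matches: 1

1


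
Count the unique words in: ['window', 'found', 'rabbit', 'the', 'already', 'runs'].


Listing all tokens and tracking unique types:
  Token 1: 'window' -> NEW (unique so far: 1)
  Token 2: 'found' -> NEW (unique so far: 2)
  Token 3: 'rabbit' -> NEW (unique so far: 3)
  Token 4: 'the' -> NEW (unique so far: 4)
  Token 5: 'already' -> NEW (unique so far: 5)
  Token 6: 'runs' -> NEW (unique so far: 6)
Unique types: ('already', 'found', 'rabbit', 'runs', 'the', 'window')
Vocabulary size: 6

6


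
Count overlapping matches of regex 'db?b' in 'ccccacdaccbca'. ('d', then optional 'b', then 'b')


Pattern: db?b means 'd', then optional 'b', then 'b'.
Scanning 'ccccacdaccbca' position-by-position:
  Pos 0: window 'ccc' -> no
  Pos 1: window 'ccc' -> no
  Pos 2: window 'cca' -> no
  Pos 3: window 'cac' -> no
  Pos 4: window 'acd' -> no
  Pos 5: window 'cda' -> no
  Pos 6: window 'dac' -> no
  Pos 7: window 'acc' -> no
  Pos 8: window 'ccb' -> no
  Pos 9: window 'cbc' -> no
  Pos 10: window 'bca' -> no
  Pos 11: window 'ca' -> no
  Pos 12: window 'a' -> no
Total matches: 0

0


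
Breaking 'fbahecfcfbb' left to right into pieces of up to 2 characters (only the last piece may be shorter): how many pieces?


'fbahecfcfbb' has 11 characters.
Chunking with max size 2:
  Chunk 1: 'fb' (positions 0-1)
  Chunk 2: 'ah' (positions 2-3)
  Chunk 3: 'ec' (positions 4-5)
  Chunk 4: 'fc' (positions 6-7)
  Chunk 5: 'fb' (positions 8-9)
  Chunk 6: 'b' (positions 10-10)
Total chunks: ceil(11 / 2) = 6

6


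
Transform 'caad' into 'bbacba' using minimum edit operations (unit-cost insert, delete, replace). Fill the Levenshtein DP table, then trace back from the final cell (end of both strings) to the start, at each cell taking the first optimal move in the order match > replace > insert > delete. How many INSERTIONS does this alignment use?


Edit distance = 5. Backtracking from cell (4, 6) with preference match > replace > insert > delete,
then listing the resulting alignment 'caad' -> 'bbacba' left to right:
  Step 1: insert 'b' [insertion #1]
  Step 2: replace c->b
  Step 3: keep 'a'
  Step 4: insert 'c' [insertion #2]
  Step 5: replace a->b
  Step 6: replace d->a
Total insertions: 2

2


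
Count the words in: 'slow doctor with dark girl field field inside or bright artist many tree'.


Counting words by splitting on spaces:
  Word 1: 'slow'
  Word 2: 'doctor'
  Word 3: 'with'
  Word 4: 'dark'
  Word 5: 'girl'
  Word 6: 'field'
  Word 7: 'field'
  Word 8: 'inside'
  Word 9: 'or'
  Word 10: 'bright'
  Word 11: 'artist'
  Word 12: 'many'
  Word 13: 'tree'
Total words: 13

13


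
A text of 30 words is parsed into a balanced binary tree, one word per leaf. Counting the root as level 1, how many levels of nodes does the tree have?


In a balanced binary tree with n leaves the deepest leaf is ceil(log2(n)) edges below the root,
so counting node levels inclusive of root and leaves gives ceil(log2(n)) + 1 levels.
log2(30) = 4.9069
ceil(4.9069) = 5
levels = 5 + 1 = 6

6


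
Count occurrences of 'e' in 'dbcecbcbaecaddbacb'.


Scanning 'dbcecbcbaecaddbacb' for 'e':
  Position 3: 'e' -> MATCH (count: 1)
  Position 9: 'e' -> MATCH (count: 2)
Total occurrences of 'e': 2

2


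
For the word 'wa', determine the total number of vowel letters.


Scanning each character of 'wa':
  Position 1: 'w' -> consonant (running count: 0)
  Position 2: 'a' -> vowel (running count: 1)
Total vowels: 1

1


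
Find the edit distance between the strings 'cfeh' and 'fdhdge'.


Building DP table for s1='cfeh' (len 4) and s2='fdhdge' (len 6):
       f  d  h  d  g  e
    0  1  2  3  4  5  6
  c 1  1  2  3  4  5  6
  f 2  1  2  3  4  5  6
  e 3  2  2  3  4  5  5
  h 4  3  3  2  3  4  5
Edit distance = dp[4][6] = 5

5


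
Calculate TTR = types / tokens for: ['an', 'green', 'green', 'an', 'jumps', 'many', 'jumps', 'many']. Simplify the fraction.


Tokens: 8
Unique types: ('an', 'green', 'jumps', 'many') = 4
TTR = 4/8
Simplify: divide both by 4 -> 1/2
TTR = 1/2

1/2


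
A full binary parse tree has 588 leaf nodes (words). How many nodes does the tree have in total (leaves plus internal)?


Leaf nodes (terminals): 588
Internal nodes = n - 1 = 588 - 1 = 587
Total = leaves + internal = 588 + 587 = 1175

1175


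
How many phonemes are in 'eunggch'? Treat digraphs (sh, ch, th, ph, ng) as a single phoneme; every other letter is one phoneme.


Parsing 'eunggch' greedily, digraphs first:
  'e' -> vowel phoneme (phonemes so far: 1)
  'u' -> vowel phoneme (phonemes so far: 2)
  'ng' -> digraph (1 consonant phoneme) (phonemes so far: 3)
  'g' -> consonant phoneme (phonemes so far: 4)
  'ch' -> digraph (1 consonant phoneme) (phonemes so far: 5)
Total phonemes: 5

5


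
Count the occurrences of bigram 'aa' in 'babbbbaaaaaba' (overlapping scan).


Scanning 'babbbbaaaaaba' for bigram 'aa':
  Position 0: 'ba' -> no
  Position 1: 'ab' -> no
  Position 2: 'bb' -> no
  Position 3: 'bb' -> no
  Position 4: 'bb' -> no
  Position 5: 'ba' -> no
  Position 6: 'aa' -> MATCH
  Position 7: 'aa' -> MATCH
  Position 8: 'aa' -> MATCH
  Position 9: 'aa' -> MATCH
  Position 10: 'ab' -> no
  Position 11: 'ba' -> no
Total matches: 4

4


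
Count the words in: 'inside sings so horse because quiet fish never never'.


Counting words by splitting on spaces:
  Word 1: 'inside'
  Word 2: 'sings'
  Word 3: 'so'
  Word 4: 'horse'
  Word 5: 'because'
  Word 6: 'quiet'
  Word 7: 'fish'
  Word 8: 'never'
  Word 9: 'never'
Total words: 9

9


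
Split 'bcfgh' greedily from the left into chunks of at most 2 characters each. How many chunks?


'bcfgh' has 5 characters.
Chunking with max size 2:
  Chunk 1: 'bc' (positions 0-1)
  Chunk 2: 'fg' (positions 2-3)
  Chunk 3: 'h' (positions 4-4)
Total chunks: ceil(5 / 2) = 3

3


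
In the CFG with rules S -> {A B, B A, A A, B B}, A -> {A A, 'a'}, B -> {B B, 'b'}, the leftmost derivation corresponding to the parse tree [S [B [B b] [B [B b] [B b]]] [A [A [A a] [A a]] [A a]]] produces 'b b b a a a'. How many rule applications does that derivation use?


Every bracketed nonterminal node [X ...] in the tree is produced by exactly one rule application.
Reading the tree off as a leftmost derivation:
  Step 1: S  =>  B A   (applied S -> B A)
  Step 2: B A  =>  B B A   (applied B -> B B)
  Step 3: B B A  =>  b B A   (applied B -> b)
  Step 4: b B A  =>  b B B A   (applied B -> B B)
  Step 5: b B B A  =>  b b B A   (applied B -> b)
  Step 6: b b B A  =>  b b b A   (applied B -> b)
  Step 7: b b b A  =>  b b b A A   (applied A -> A A)
  Step 8: b b b A A  =>  b b b A A A   (applied A -> A A)
  Step 9: b b b A A A  =>  b b b a A A   (applied A -> a)
  Step 10: b b b a A A  =>  b b b a a A   (applied A -> a)
  Step 11: b b b a a A  =>  b b b a a a   (applied A -> a)
Final yield: b b b a a a
Total rewrite steps: 11

11


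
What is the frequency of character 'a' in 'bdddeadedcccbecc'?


Scanning 'bdddeadedcccbecc' for 'a':
  Position 5: 'a' -> MATCH (count: 1)
Total occurrences of 'a': 1

1


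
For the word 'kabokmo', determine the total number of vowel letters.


Scanning each character of 'kabokmo':
  Position 1: 'k' -> consonant (running count: 0)
  Position 2: 'a' -> vowel (running count: 1)
  Position 3: 'b' -> consonant (running count: 1)
  Position 4: 'o' -> vowel (running count: 2)
  Position 5: 'k' -> consonant (running count: 2)
  Position 6: 'm' -> consonant (running count: 2)
  Position 7: 'o' -> vowel (running count: 3)
Total vowels: 3

3


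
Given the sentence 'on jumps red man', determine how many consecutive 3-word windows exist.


Word trigrams from [4] words:
  Trigram 1: (on jumps red)
  Trigram 2: (jumps red man)
Total word trigrams: 4 - 2 = 2

2


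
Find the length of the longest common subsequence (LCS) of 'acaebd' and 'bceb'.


DP table for LCS of 'acaebd' and 'bceb':
       b  c  e  b
    0  0  0  0  0
  a 0  0  0  0  0
  c 0  0  1  1  1
  a 0  0  1  1  1
  e 0  0  1  2  2
  b 0  1  1  2  3
  d 0  1  1  2  3
LCS: 'ceb'
LCS length = 3

3


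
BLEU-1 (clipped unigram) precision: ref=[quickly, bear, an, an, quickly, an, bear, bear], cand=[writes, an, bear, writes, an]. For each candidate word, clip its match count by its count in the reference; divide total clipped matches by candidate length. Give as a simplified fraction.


Reference word counts: {'an': 3, 'bear': 3, 'quickly': 2}
Checking each candidate word (with clipping):
  'writes' -> not in reference -> no match (matches: 0)
  'an' -> in reference (ref count 3, used 1/3) -> match (matches: 1)
  'bear' -> in reference (ref count 3, used 1/3) -> match (matches: 2)
  'writes' -> not in reference -> no match (matches: 2)
  'an' -> in reference (ref count 3, used 2/3) -> match (matches: 3)
Clipped matches: 3, Candidate length: 5
Precision = 3/5

3/5
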